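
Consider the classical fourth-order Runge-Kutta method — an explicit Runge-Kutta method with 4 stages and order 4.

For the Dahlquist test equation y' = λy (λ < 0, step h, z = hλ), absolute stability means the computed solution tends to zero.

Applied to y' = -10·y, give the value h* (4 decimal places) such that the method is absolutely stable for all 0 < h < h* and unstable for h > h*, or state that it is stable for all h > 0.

(-2.7853,0); λ=-10 ⇒ h* = 0.2785.

On y'=λy, z=hλ:
  order 4, 4-stage ⇒ R(z)=1+z+z^2/2+z^3/6+z^4/24
  (e.g. R(-1.07)=0.35289, |R|=0.35289)

Need |R(x)|<1, x<0.
x=-1.07: |R|=0.3529
|R(-2.08)|=0.3633 |R(-1.64)|=0.2711 |R(-0.82)|=0.4431
Bisect:
  x_lo=-3.4099 |R|=2.4290  x_hi=-0.3222 |R|=0.7246
  mid=-1.86604 |R|=0.29727 →hi
  mid=-2.63797 |R|=0.79967 →hi
  mid=-3.02394 |R|=1.42360 →lo
  mid=-2.83096 |R|=1.07106 →lo
  mid=-2.73446 |R|=0.92603 →hi
  mid=-2.78271 |R|=0.99611 →hi
  mid=-2.80683 |R|=1.03296 →lo
  mid=-2.79477 |R|=1.01438 →lo
  mid=-2.78874 |R|=1.00521 →lo
  mid=-2.78573 |R|=1.00065 →lo
  ...
  [-2.78535,-2.78516] ⇒ x*=-2.7853
Stable set (-2.7853, 0).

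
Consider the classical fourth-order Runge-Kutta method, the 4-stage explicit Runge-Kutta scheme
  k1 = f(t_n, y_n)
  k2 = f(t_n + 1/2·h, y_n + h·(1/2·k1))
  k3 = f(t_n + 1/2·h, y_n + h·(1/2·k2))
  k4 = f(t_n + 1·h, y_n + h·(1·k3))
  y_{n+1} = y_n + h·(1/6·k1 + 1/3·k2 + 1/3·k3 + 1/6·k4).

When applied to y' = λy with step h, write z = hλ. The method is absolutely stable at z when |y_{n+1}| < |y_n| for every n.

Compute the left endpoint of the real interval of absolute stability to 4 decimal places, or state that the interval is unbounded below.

z* = -2.7853.

Set f=λy, z=hλ:
  order 4, 4-stage ⇒ R(z)=1+z+z^2/2+z^3/6+z^4/24
  (e.g. R(-1.32)=0.29437, |R|=0.29437)

Need |R(x)|<1, x<0.
x=-1.32: |R|=0.2944
|R(-1.89)|=0.3025 |R(-1.36)|=0.2881 |R(-1.02)|=0.3684
Bisect:
  x_lo=-3.3120 |R|=2.1311  x_hi=-0.1730 |R|=0.8412
  mid=-1.74247 |R|=0.27799 →hi
  mid=-2.52722 |R|=0.67570 →hi
  mid=-2.91959 |R|=1.22209 →lo
  mid=-2.72340 |R|=0.91063 →hi
  mid=-2.82150 |R|=1.05597 →lo
  mid=-2.77245 |R|=0.98081 →hi
  mid=-2.79697 |R|=1.01775 →lo
  ...
  [-2.78548,-2.78529] ⇒ x*=-2.7853
Interval (-2.7853, 0).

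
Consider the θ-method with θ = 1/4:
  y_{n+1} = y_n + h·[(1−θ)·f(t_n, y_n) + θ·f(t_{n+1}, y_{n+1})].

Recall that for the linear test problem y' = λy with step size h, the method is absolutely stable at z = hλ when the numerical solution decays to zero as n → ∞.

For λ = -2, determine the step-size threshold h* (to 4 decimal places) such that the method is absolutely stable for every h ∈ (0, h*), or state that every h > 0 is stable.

On y'=λy, z=hλ:
  y_{n+1} = y_n + z·[3/4·y_n + 1/4·y_{n+1}] ⇒ (1 − 1/4z)y_{n+1} = (1 + 3/4z)y_n
  R(z) = (1 + 3/4z)/(1 − 1/4z).

Find x<0 with |R(x)|<1.
x=-1.01: |R|=0.1936
R=−1: 1+3/4x = −1+1/4x ⇒ -1/2x=2 ⇒ x=2/(-1/2)=-4.0000
Confirm numerically:
  x=-3.643: |R|=0.90658 <1
  x=-3.309: |R|=0.81092 <1
  x=-2.540: |R|=0.55352 <1
  x=-4.326: |R|=1.07831 >1
  x=-4.245: |R|=1.05943 >1
  x=-4.066: |R|=1.01636 >1
So |R|<1 on (-4.0000, 0).

(-4.0000,0); λ=-2 ⇒ h* = (4)/2 = 2.0000.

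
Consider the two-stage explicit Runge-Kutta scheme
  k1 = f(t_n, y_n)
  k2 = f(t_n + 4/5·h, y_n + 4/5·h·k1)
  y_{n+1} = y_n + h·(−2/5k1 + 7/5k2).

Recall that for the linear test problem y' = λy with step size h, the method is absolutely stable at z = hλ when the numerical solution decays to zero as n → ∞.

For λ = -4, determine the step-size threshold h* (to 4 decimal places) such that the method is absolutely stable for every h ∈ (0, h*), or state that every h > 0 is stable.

(-0.8929,0); λ=-4 ⇒ h* = (25/28)/4 = 0.2232.

With y'=λy (z=hλ):
  k1=λy_n ⇒ h·k1=z·y_n;  k2=λ(1+4/5z)y_n ⇒ h·k2=z(1+4/5z)y_n
  y_{n+1}/y_n = 1 − 2/5z + 7/5z(1+4/5z) = 1 + z + 28/25z²
  R(z) = 1 + z + 28/25z².

Need |R(x)|<1, x<0.
x=-0.94: |R|=1.0496
R=1: x+28/25x²=0 ⇒ x=−25/28=-0.8929; min R=1−1/(4·28/25)=0.7768>−1
Confirm numerically:
  x=-0.758: |R|=0.88551 <1
  x=-0.672: |R|=0.83377 <1
  x=-0.559: |R|=0.79098 <1
  x=-0.512: |R|=0.78160 <1
  x=-1.089: |R|=1.23923 >1
  x=-0.915: |R|=1.02269 >1
Interval (-0.8929, 0).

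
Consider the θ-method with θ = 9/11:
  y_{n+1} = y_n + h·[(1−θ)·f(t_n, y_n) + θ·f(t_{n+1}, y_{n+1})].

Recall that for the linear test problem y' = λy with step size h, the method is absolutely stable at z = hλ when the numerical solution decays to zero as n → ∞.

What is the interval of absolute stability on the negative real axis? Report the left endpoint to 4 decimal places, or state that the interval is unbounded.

Set f=λy, z=hλ:
  y_{n+1} = y_n + z·[2/11·y_n + 9/11·y_{n+1}] ⇒ (1 − 9/11z)y_{n+1} = (1 + 2/11z)y_n
  so R(z) = (1 + 2/11z)/(1 − 9/11z).

Boundary: |R(x)|=1, x<0.
x=-1.07: |R|=0.4295
x=-2: |R|=0.2414
x=-10: |R|=0.0891
x=-100: |R|=0.2075
θ=9/11≥1/2 ⇒ |1+2/11x|<|1−9/11x| ∀x<0 ⇒ unbounded interval.

interval (−∞, 0).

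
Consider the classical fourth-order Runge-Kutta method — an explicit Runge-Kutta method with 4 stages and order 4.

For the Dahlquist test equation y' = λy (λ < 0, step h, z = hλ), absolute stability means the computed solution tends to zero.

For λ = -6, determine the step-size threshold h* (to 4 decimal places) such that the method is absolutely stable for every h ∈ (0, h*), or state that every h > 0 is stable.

(-2.7853,0); λ=-6 ⇒ h* = 0.4642.

Set f=λy, z=hλ:
  order 4, 4-stage ⇒ R(z)=1+z+z^2/2+z^3/6+z^4/24
  (e.g. R(-1.01)=0.37169, |R|=0.37169)

Boundary: |R(x)|=1, x<0.
x=-1.01: |R|=0.3717
|R(-2.3)|=0.4832 |R(-1.63)|=0.2708 |R(-1.09)|=0.3470
Bisect:
  x_lo=-3.6249 |R|=3.2005  x_hi=-0.0896 |R|=0.9143
  mid=-1.85723 |R|=0.29547 →hi
  mid=-2.74105 |R|=0.93531 →hi
  mid=-3.18295 |R|=1.78483 →lo
  mid=-2.96200 |R|=1.30078 →lo
  mid=-2.85152 |R|=1.10453 →lo
  mid=-2.79628 |R|=1.01670 →lo
  mid=-2.76866 |R|=0.97522 →hi
  mid=-2.78247 |R|=0.99576 →hi
  ...
  [-2.78549,-2.78528] ⇒ x*=-2.7853
So |R|<1 on (-2.7853, 0).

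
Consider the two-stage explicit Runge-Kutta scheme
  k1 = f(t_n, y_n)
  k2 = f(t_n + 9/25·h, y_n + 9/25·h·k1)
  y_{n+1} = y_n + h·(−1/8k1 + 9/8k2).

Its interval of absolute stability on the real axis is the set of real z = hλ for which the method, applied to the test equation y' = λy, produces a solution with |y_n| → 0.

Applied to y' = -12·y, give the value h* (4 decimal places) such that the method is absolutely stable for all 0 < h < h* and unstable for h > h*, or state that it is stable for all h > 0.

Set f=λy, z=hλ:
  k1=λy_n ⇒ h·k1=z·y_n;  k2=λ(1+9/25z)y_n ⇒ h·k2=z(1+9/25z)y_n
  y_{n+1}/y_n = 1 − 1/8z + 9/8z(1+9/25z) = 1 + z + 81/200z²
  so R(z) = 1 + z + 81/200z².

Need |R(x)|<1, x<0.
x=-1.46: |R|=0.4033
R=1: x+81/200x²=0 ⇒ x=−200/81=-2.4691; min R=1−1/(4·81/200)=0.3827>−1
Confirm numerically:
  x=-2.149: |R|=0.72137 <1
  x=-2.146: |R|=0.71915 <1
  x=-1.135: |R|=0.38673 <1
  x=-2.643: |R|=1.18611 >1
  x=-2.619: |R|=1.15896 >1
  x=-2.574: |R|=1.10932 >1
Stable set (-2.4691, 0).

(-2.4691,0); λ=-12 ⇒ h* = (200/81)/12 = 0.2058.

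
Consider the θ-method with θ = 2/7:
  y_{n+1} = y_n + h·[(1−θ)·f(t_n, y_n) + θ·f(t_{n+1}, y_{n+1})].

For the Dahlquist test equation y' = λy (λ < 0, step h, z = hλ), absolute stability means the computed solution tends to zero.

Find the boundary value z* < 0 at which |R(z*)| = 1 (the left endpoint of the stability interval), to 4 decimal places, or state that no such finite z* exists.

Test eqn y'=λy, z=hλ:
  y_{n+1} = y_n + z·[5/7·y_n + 2/7·y_{n+1}] ⇒ (1 − 2/7z)y_{n+1} = (1 + 5/7z)y_n
  Hence R(z) = (1 + 5/7z)/(1 − 2/7z).

Need |R(x)|<1, x<0.
x=-1.49: |R|=0.0451
R=−1: 1+5/7x = −1+2/7x ⇒ -3/7x=2 ⇒ x=2/(-3/7)=-4.6667
Confirm numerically:
  x=-4.070: |R|=0.88177 <1
  x=-4.050: |R|=0.87748 <1
  x=-2.793: |R|=0.55339 <1
  x=-2.216: |R|=0.35689 <1
  x=-5.222: |R|=1.09551 >1
  x=-5.153: |R|=1.08431 >1
Interval (-4.6667, 0).

left endpoint -4.6667.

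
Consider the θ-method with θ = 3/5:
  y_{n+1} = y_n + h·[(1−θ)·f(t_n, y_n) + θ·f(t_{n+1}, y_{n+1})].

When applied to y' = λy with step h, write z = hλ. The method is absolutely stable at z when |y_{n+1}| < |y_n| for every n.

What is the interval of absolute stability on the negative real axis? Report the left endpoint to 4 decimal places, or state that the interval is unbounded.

Set f=λy, z=hλ:
  y_{n+1} = y_n + z·[2/5·y_n + 3/5·y_{n+1}] ⇒ (1 − 3/5z)y_{n+1} = (1 + 2/5z)y_n
  ⇒ R(z) = (1 + 2/5z)/(1 − 3/5z).

Solve |R(x)|<1 on ℝ⁻.
x=-1.56: |R|=0.1942
x=-2: |R|=0.0909
x=-10: |R|=0.4286
x=-100: |R|=0.6393
θ=3/5≥1/2 ⇒ |1+2/5x|<|1−3/5x| ∀x<0 ⇒ unbounded interval.

unbounded; (−∞, 0).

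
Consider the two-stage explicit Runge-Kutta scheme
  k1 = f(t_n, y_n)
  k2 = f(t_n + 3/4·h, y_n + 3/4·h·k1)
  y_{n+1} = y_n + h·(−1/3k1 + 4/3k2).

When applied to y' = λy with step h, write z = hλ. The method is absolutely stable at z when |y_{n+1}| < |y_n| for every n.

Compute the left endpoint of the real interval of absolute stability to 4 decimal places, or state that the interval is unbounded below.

left endpoint -1.0000.

Set f=λy, z=hλ:
  k1=λy_n ⇒ h·k1=z·y_n;  k2=λ(1+3/4z)y_n ⇒ h·k2=z(1+3/4z)y_n
  y_{n+1}/y_n = 1 − 1/3z + 4/3z(1+3/4z) = 1 + z + z²
  R(z) = 1 + z + z².

Boundary: |R(x)|=1, x<0.
x=-1.77: |R|=2.3629
R=1: x+1x²=0 ⇒ x=−1=-1.0000; min R=1−1/(4·1)=0.7500>−1
Confirm numerically:
  x=-0.979: |R|=0.97944 <1
  x=-0.974: |R|=0.97468 <1
  x=-0.841: |R|=0.86628 <1
  x=-1.483: |R|=1.71629 >1
  x=-1.446: |R|=1.64492 >1
  x=-1.159: |R|=1.18428 >1
Interval (-1.0000, 0).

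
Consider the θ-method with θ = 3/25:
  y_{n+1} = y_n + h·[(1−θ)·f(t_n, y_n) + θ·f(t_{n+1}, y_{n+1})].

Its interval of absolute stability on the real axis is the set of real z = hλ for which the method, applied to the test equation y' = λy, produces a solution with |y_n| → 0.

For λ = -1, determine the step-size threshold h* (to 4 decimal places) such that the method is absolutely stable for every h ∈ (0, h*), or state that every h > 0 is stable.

On y'=λy, z=hλ:
  y_{n+1} = y_n + z·[22/25·y_n + 3/25·y_{n+1}] ⇒ (1 − 3/25z)y_{n+1} = (1 + 22/25z)y_n
  ⇒ R(z) = (1 + 22/25z)/(1 − 3/25z).

Boundary: |R(x)|=1, x<0.
x=-1.56: |R|=0.3140
R=−1: 1+22/25x = −1+3/25x ⇒ -19/25x=2 ⇒ x=2/(-19/25)=-2.6316
Confirm numerically:
  x=-1.771: |R|=0.46059 <1
  x=-1.600: |R|=0.34228 <1
  x=-1.134: |R|=0.00183 <1
  x=-3.152: |R|=1.28697 >1
  x=-3.093: |R|=1.25575 >1
  x=-2.817: |R|=1.10532 >1
Stable set (-2.6316, 0).

(-2.6316,0); λ=-1 ⇒ h* = (50/19)/1 = 2.6316.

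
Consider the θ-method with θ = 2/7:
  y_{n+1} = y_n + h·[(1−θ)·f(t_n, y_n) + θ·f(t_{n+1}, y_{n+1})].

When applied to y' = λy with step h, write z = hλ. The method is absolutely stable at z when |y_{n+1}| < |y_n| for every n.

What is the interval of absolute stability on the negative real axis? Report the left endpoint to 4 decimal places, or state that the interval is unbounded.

(-4.6667, 0).

On y'=λy, z=hλ:
  y_{n+1} = y_n + z·[5/7·y_n + 2/7·y_{n+1}] ⇒ (1 − 2/7z)y_{n+1} = (1 + 5/7z)y_n
  R(z) = (1 + 5/7z)/(1 − 2/7z).

Boundary: |R(x)|=1, x<0.
x=-1.02: |R|=0.2102
R=−1: 1+5/7x = −1+2/7x ⇒ -3/7x=2 ⇒ x=2/(-3/7)=-4.6667
Confirm numerically:
  x=-2.734: |R|=0.53497 <1
  x=-1.905: |R|=0.23358 <1
  x=-1.877: |R|=0.22178 <1
  x=-4.987: |R|=1.05662 >1
  x=-4.956: |R|=1.05132 >1
So |R|<1 on (-4.6667, 0).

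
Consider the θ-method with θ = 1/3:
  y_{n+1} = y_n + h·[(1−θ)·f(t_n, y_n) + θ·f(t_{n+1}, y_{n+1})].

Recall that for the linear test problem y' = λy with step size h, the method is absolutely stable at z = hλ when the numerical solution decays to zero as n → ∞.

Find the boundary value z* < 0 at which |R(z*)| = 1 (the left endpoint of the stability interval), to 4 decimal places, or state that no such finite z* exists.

left endpoint -6.0000.

On y'=λy, z=hλ:
  y_{n+1} = y_n + z·[2/3·y_n + 1/3·y_{n+1}] ⇒ (1 − 1/3z)y_{n+1} = (1 + 2/3z)y_n
  Hence R(z) = (1 + 2/3z)/(1 − 1/3z).

Find x<0 with |R(x)|<1.
x=-1.01: |R|=0.2444
R=−1: 1+2/3x = −1+1/3x ⇒ -1/3x=2 ⇒ x=2/(-1/3)=-6.0000
Confirm numerically:
  x=-5.769: |R|=0.97366 <1
  x=-5.383: |R|=0.92640 <1
  x=-2.563: |R|=0.38217 <1
  x=-6.510: |R|=1.05363 >1
  x=-6.163: |R|=1.01779 >1
Interval (-6.0000, 0).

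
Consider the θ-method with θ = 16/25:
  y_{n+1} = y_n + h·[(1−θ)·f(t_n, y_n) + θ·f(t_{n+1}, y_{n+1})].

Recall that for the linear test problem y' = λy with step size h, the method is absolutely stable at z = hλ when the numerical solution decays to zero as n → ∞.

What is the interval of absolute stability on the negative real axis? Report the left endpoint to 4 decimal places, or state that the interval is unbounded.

With y'=λy (z=hλ):
  y_{n+1} = y_n + z·[9/25·y_n + 16/25·y_{n+1}] ⇒ (1 − 16/25z)y_{n+1} = (1 + 9/25z)y_n
  ⇒ R(z) = (1 + 9/25z)/(1 − 16/25z).

Solve |R(x)|<1 on ℝ⁻.
x=-1.02: |R|=0.3829
x=-2: |R|=0.1228
x=-10: |R|=0.3514
x=-100: |R|=0.5385
θ=16/25≥1/2 ⇒ |1+9/25x|<|1−16/25x| ∀x<0 ⇒ interval (−∞,0).

interval (−∞, 0).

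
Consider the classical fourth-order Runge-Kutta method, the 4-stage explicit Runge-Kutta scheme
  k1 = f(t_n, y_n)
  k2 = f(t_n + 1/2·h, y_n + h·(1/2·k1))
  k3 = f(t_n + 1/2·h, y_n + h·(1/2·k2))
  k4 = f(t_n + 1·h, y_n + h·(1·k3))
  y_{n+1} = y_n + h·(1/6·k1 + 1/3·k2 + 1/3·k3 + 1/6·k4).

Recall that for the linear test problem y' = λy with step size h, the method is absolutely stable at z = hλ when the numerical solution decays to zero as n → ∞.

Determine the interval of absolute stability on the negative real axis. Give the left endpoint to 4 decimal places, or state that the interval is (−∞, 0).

On y'=λy, z=hλ:
  order 4, 4-stage ⇒ R(z)=1+z+z^2/2+z^3/6+z^4/24
  (e.g. R(-1.44)=0.27830, |R|=0.27830)

Solve |R(x)|<1 on ℝ⁻.
x=-1.44: |R|=0.2783
|R(-2.74)|=0.9338 |R(-2.19)|=0.4159 |R(-0.84)|=0.4348
Bisect:
  x_lo=-3.4180 |R|=2.4549  x_hi=-0.1427 |R|=0.8670
  mid=-1.78031 |R|=0.28257 →hi
  mid=-2.59913 |R|=0.75374 →hi
  mid=-3.00855 |R|=1.39218 →lo
  mid=-2.80384 |R|=1.02832 →lo
  mid=-2.70149 |R|=0.88083 →hi
  mid=-2.75266 |R|=0.95191 →hi
  mid=-2.77825 |R|=0.98944 →hi
  ...
  [-2.78545,-2.78525] ⇒ x*=-2.7853
Stable set (-2.7853, 0).

z∈(-2.7853,0).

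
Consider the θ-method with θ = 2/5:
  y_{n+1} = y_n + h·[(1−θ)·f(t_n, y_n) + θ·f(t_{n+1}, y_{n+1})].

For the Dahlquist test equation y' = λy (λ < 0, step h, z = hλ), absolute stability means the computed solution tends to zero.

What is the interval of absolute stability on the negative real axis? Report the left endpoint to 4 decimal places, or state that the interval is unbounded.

Set f=λy, z=hλ:
  y_{n+1} = y_n + z·[3/5·y_n + 2/5·y_{n+1}] ⇒ (1 − 2/5z)y_{n+1} = (1 + 3/5z)y_n
  ⇒ R(z) = (1 + 3/5z)/(1 − 2/5z).

Find x<0 with |R(x)|<1.
x=-0.75: |R|=0.4231
R=−1: 1+3/5x = −1+2/5x ⇒ -1/5x=2 ⇒ x=2/(-1/5)=-10.0000
Confirm numerically:
  x=-8.805: |R|=0.94715 <1
  x=-5.603: |R|=0.72868 <1
  x=-4.848: |R|=0.64943 <1
  x=-4.307: |R|=0.58183 <1
  x=-10.573: |R|=1.02192 >1
  x=-10.514: |R|=1.01975 >1
  x=-10.199: |R|=1.00784 >1
So |R|<1 on (-10.0000, 0).

(-10.0000, 0).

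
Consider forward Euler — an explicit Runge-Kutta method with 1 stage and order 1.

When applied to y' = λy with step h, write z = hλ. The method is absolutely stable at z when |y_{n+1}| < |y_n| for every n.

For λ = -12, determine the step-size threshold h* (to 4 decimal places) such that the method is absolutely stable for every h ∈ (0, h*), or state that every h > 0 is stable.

(-2.0000,0); λ=-12 ⇒ h* = 0.1667.

With y'=λy (z=hλ):
  order 1, 1-stage ⇒ R(z)=1+z
  (e.g. R(-0.49)=0.51000, |R|=0.51000)

Need |R(x)|<1, x<0.
x=-0.49: |R|=0.5100
|R(-2.15)|=1.1500 |R(-2)|=1.0000 |R(-0.93)|=0.0700
Bisect:
  x_lo=-2.3376 |R|=1.3376  x_hi=-0.3537 |R|=0.6463
  mid=-1.34567 |R|=0.34567 →hi
  mid=-1.84163 |R|=0.84163 →hi
  mid=-2.08962 |R|=1.08962 →lo
  mid=-1.96563 |R|=0.96563 →hi
  mid=-2.02762 |R|=1.02762 →lo
  mid=-1.99662 |R|=0.99662 →hi
  mid=-2.01212 |R|=1.01212 →lo
  mid=-2.00437 |R|=1.00437 →lo
  mid=-2.00050 |R|=1.00050 →lo
  mid=-1.99856 |R|=0.99856 →hi
  ...
  [-2.00001,-1.99989] ⇒ x*=-2.0000
So |R|<1 on (-2.0000, 0).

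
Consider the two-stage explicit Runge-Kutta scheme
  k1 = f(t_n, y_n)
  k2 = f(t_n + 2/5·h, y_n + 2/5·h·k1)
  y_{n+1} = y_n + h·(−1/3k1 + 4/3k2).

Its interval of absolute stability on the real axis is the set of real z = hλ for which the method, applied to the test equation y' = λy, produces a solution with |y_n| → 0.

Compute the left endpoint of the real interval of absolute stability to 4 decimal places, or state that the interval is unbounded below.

z* = -1.8750.

Set f=λy, z=hλ:
  k1=λy_n ⇒ h·k1=z·y_n;  k2=λ(1+2/5z)y_n ⇒ h·k2=z(1+2/5z)y_n
  y_{n+1}/y_n = 1 − 1/3z + 4/3z(1+2/5z) = 1 + z + 8/15z²
  ⇒ R(z) = 1 + z + 8/15z².

Solve |R(x)|<1 on ℝ⁻.
x=-1.28: |R|=0.5938
R=1: x+8/15x²=0 ⇒ x=−15/8=-1.8750; min R=1−1/(4·8/15)=0.5312>−1
Confirm numerically:
  x=-1.822: |R|=0.94850 <1
  x=-1.672: |R|=0.81898 <1
  x=-0.821: |R|=0.53849 <1
  x=-0.798: |R|=0.54163 <1
  x=-2.276: |R|=1.48676 >1
  x=-2.051: |R|=1.19252 >1
Stable set (-1.8750, 0).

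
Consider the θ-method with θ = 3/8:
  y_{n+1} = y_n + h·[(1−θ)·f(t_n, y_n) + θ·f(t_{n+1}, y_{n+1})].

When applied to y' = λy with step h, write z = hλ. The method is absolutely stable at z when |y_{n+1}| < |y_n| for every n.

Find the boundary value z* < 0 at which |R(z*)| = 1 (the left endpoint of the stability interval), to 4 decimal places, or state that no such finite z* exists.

With y'=λy (z=hλ):
  y_{n+1} = y_n + z·[5/8·y_n + 3/8·y_{n+1}] ⇒ (1 − 3/8z)y_{n+1} = (1 + 5/8z)y_n
  Hence R(z) = (1 + 5/8z)/(1 − 3/8z).

Solve |R(x)|<1 on ℝ⁻.
x=-0.51: |R|=0.5719
R=−1: 1+5/8x = −1+3/8x ⇒ -1/4x=2 ⇒ x=2/(-1/4)=-8.0000
Confirm numerically:
  x=-7.822: |R|=0.98869 <1
  x=-5.723: |R|=0.81906 <1
  x=-5.046: |R|=0.74466 <1
  x=-8.388: |R|=1.02340 >1
  x=-8.333: |R|=1.02018 >1
Stable set (-8.0000, 0).

left endpoint -8.0000.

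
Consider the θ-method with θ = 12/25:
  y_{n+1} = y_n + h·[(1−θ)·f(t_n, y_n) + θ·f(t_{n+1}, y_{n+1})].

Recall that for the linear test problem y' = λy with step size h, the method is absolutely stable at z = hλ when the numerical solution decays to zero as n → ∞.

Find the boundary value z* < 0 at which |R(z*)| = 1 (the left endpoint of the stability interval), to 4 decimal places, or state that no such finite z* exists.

left endpoint -50.0000.

With y'=λy (z=hλ):
  y_{n+1} = y_n + z·[13/25·y_n + 12/25·y_{n+1}] ⇒ (1 − 12/25z)y_{n+1} = (1 + 13/25z)y_n
  ⇒ R(z) = (1 + 13/25z)/(1 − 12/25z).

Find x<0 with |R(x)|<1.
x=-1.12: |R|=0.2716
R=−1: 1+13/25x = −1+12/25x ⇒ -1/25x=2 ⇒ x=2/(-1/25)=-50.0000
Confirm numerically:
  x=-45.461: |R|=0.99204 <1
  x=-36.679: |R|=0.97136 <1
  x=-28.255: |R|=0.94027 <1
  x=-50.418: |R|=1.00066 >1
  x=-50.236: |R|=1.00038 >1
So |R|<1 on (-50.0000, 0).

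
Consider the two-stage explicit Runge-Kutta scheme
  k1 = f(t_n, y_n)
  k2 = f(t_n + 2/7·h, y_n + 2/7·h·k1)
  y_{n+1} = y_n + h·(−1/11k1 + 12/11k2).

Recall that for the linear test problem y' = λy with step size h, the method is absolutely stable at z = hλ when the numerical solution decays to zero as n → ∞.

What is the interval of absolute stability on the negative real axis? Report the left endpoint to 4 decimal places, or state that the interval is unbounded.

Set f=λy, z=hλ:
  k1=λy_n ⇒ h·k1=z·y_n;  k2=λ(1+2/7z)y_n ⇒ h·k2=z(1+2/7z)y_n
  y_{n+1}/y_n = 1 − 1/11z + 12/11z(1+2/7z) = 1 + z + 24/77z²
  so R(z) = 1 + z + 24/77z².

Boundary: |R(x)|=1, x<0.
x=-1.27: |R|=0.2327
R=1: x+24/77x²=0 ⇒ x=−77/24=-3.2083; min R=1−1/(4·24/77)=0.1979>−1
Confirm numerically:
  x=-2.775: |R|=0.62519 <1
  x=-2.697: |R|=0.57016 <1
  x=-2.598: |R|=0.50577 <1
  x=-3.625: |R|=1.47078 >1
  x=-3.435: |R|=1.24268 >1
  x=-3.262: |R|=1.05456 >1
Interval (-3.2083, 0).

(-3.2083, 0).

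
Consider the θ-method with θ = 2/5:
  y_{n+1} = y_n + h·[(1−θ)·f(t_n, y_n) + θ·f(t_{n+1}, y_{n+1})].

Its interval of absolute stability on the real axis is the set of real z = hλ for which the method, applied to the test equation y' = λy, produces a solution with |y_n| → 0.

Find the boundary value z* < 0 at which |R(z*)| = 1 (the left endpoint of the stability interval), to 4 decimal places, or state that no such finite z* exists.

z* = -10.0000.

Set f=λy, z=hλ:
  y_{n+1} = y_n + z·[3/5·y_n + 2/5·y_{n+1}] ⇒ (1 − 2/5z)y_{n+1} = (1 + 3/5z)y_n
  Hence R(z) = (1 + 3/5z)/(1 − 2/5z).

Boundary: |R(x)|=1, x<0.
x=-1.31: |R|=0.1404
R=−1: 1+3/5x = −1+2/5x ⇒ -1/5x=2 ⇒ x=2/(-1/5)=-10.0000
Confirm numerically:
  x=-8.645: |R|=0.93921 <1
  x=-7.353: |R|=0.86568 <1
  x=-6.741: |R|=0.82367 <1
  x=-5.552: |R|=0.72380 <1
  x=-10.500: |R|=1.01923 >1
  x=-10.338: |R|=1.01316 >1
Interval (-10.0000, 0).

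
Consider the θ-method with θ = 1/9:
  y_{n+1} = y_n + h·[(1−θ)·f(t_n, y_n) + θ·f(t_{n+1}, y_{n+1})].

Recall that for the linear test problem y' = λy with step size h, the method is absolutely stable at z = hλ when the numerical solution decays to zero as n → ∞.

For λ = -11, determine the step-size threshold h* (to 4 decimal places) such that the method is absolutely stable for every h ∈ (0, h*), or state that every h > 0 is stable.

(-2.5714,0); λ=-11 ⇒ h* = (18/7)/11 = 0.2338.

Set f=λy, z=hλ:
  y_{n+1} = y_n + z·[8/9·y_n + 1/9·y_{n+1}] ⇒ (1 − 1/9z)y_{n+1} = (1 + 8/9z)y_n
  so R(z) = (1 + 8/9z)/(1 − 1/9z).

Boundary: |R(x)|=1, x<0.
x=-0.93: |R|=0.1571
R=−1: 1+8/9x = −1+1/9x ⇒ -7/9x=2 ⇒ x=2/(-7/9)=-2.5714
Confirm numerically:
  x=-2.382: |R|=0.88350 <1
  x=-1.330: |R|=0.15876 <1
  x=-1.254: |R|=0.10064 <1
  x=-1.252: |R|=0.09910 <1
  x=-2.890: |R|=1.18755 >1
  x=-2.850: |R|=1.16456 >1
Stable set (-2.5714, 0).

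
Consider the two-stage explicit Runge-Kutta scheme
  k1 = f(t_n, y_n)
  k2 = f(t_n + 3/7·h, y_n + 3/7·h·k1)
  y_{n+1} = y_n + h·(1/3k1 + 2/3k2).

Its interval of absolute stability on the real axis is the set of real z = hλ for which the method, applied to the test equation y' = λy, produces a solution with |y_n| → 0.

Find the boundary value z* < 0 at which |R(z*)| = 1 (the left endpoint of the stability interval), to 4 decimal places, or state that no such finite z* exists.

left endpoint -3.5000.

With y'=λy (z=hλ):
  k1=λy_n ⇒ h·k1=z·y_n;  k2=λ(1+3/7z)y_n ⇒ h·k2=z(1+3/7z)y_n
  y_{n+1}/y_n = 1 + 1/3z + 2/3z(1+3/7z) = 1 + z + 2/7z²
  R(z) = 1 + z + 2/7z².

Solve |R(x)|<1 on ℝ⁻.
x=-1.29: |R|=0.1855
R=1: x+2/7x²=0 ⇒ x=−7/2=-3.5000; min R=1−1/(4·2/7)=0.1250>−1
Confirm numerically:
  x=-3.051: |R|=0.60860 <1
  x=-2.863: |R|=0.47893 <1
  x=-2.574: |R|=0.31899 <1
  x=-3.964: |R|=1.52551 >1
  x=-3.866: |R|=1.40427 >1
  x=-3.859: |R|=1.39582 >1
So |R|<1 on (-3.5000, 0).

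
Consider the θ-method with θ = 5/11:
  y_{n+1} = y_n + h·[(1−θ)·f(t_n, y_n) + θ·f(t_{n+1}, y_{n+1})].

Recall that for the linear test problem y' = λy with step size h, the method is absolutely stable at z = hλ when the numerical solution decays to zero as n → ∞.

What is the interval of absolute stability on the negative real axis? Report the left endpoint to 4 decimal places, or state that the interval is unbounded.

z∈(-22.0000,0).

Set f=λy, z=hλ:
  y_{n+1} = y_n + z·[6/11·y_n + 5/11·y_{n+1}] ⇒ (1 − 5/11z)y_{n+1} = (1 + 6/11z)y_n
  so R(z) = (1 + 6/11z)/(1 − 5/11z).

Boundary: |R(x)|=1, x<0.
x=-1.04: |R|=0.2938
R=−1: 1+6/11x = −1+5/11x ⇒ -1/11x=2 ⇒ x=2/(-1/11)=-22.0000
Confirm numerically:
  x=-17.252: |R|=0.95118 <1
  x=-14.432: |R|=0.90899 <1
  x=-11.317: |R|=0.84193 <1
  x=-8.837: |R|=0.76148 <1
  x=-22.530: |R|=1.00429 >1
  x=-22.261: |R|=1.00213 >1
Interval (-22.0000, 0).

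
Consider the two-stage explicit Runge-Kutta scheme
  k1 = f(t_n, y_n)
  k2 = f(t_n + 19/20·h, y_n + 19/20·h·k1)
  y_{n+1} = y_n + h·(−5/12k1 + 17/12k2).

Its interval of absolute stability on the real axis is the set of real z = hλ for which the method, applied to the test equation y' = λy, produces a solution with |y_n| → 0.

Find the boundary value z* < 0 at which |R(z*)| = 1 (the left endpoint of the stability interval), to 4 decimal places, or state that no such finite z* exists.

z* = -0.7430.

On y'=λy, z=hλ:
  k1=λy_n ⇒ h·k1=z·y_n;  k2=λ(1+19/20z)y_n ⇒ h·k2=z(1+19/20z)y_n
  y_{n+1}/y_n = 1 − 5/12z + 17/12z(1+19/20z) = 1 + z + 323/240z²
  Hence R(z) = 1 + z + 323/240z².

Need |R(x)|<1, x<0.
x=-1.38: |R|=2.1830
R=1: x+323/240x²=0 ⇒ x=−240/323=-0.7430; min R=1−1/(4·323/240)=0.8142>−1
Confirm numerically:
  x=-0.688: |R|=0.94904 <1
  x=-0.431: |R|=0.81900 <1
  x=-0.309: |R|=0.81950 <1
  x=-0.298: |R|=0.82152 <1
  x=-1.258: |R|=1.87187 >1
  x=-0.974: |R|=1.30276 >1
Stable set (-0.7430, 0).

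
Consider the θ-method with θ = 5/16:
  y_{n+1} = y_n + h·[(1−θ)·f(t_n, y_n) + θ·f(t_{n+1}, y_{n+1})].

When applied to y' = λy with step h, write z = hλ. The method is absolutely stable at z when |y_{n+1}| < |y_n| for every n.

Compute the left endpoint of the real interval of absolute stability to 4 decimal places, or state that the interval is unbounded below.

Set f=λy, z=hλ:
  y_{n+1} = y_n + z·[11/16·y_n + 5/16·y_{n+1}] ⇒ (1 − 5/16z)y_{n+1} = (1 + 11/16z)y_n
  R(z) = (1 + 11/16z)/(1 − 5/16z).

Find x<0 with |R(x)|<1.
x=-0.57: |R|=0.5162
R=−1: 1+11/16x = −1+5/16x ⇒ -3/8x=2 ⇒ x=2/(-3/8)=-5.3333
Confirm numerically:
  x=-5.026: |R|=0.95517 <1
  x=-4.773: |R|=0.91567 <1
  x=-4.105: |R|=0.79822 <1
  x=-5.714: |R|=1.05125 >1
  x=-5.513: |R|=1.02474 >1
  x=-5.484: |R|=1.02082 >1
Interval (-5.3333, 0).

z* = -5.3333.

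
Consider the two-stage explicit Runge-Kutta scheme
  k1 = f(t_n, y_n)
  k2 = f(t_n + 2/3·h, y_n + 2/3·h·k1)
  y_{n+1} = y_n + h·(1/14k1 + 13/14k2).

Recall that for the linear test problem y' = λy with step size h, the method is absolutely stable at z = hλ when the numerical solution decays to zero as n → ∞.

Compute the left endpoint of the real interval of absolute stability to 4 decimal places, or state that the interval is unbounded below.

left endpoint -1.6154.

Test eqn y'=λy, z=hλ:
  k1=λy_n ⇒ h·k1=z·y_n;  k2=λ(1+2/3z)y_n ⇒ h·k2=z(1+2/3z)y_n
  y_{n+1}/y_n = 1 + 1/14z + 13/14z(1+2/3z) = 1 + z + 13/21z²
  so R(z) = 1 + z + 13/21z².

Solve |R(x)|<1 on ℝ⁻.
x=-1.76: |R|=1.1576
R=1: x+13/21x²=0 ⇒ x=−21/13=-1.6154; min R=1−1/(4·13/21)=0.5962>−1
Confirm numerically:
  x=-1.378: |R|=0.79750 <1
  x=-0.994: |R|=0.61764 <1
  x=-0.737: |R|=0.59925 <1
  x=-2.089: |R|=1.61247 >1
  x=-1.999: |R|=1.47471 >1
Interval (-1.6154, 0).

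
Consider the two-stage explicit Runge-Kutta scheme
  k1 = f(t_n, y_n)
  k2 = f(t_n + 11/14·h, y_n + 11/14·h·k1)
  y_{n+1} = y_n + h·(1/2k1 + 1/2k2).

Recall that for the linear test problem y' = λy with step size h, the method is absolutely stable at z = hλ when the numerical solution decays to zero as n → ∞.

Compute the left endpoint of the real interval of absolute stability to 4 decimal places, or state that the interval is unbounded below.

Test eqn y'=λy, z=hλ:
  k1=λy_n ⇒ h·k1=z·y_n;  k2=λ(1+11/14z)y_n ⇒ h·k2=z(1+11/14z)y_n
  y_{n+1}/y_n = 1 + 1/2z + 1/2z(1+11/14z) = 1 + z + 11/28z²
  so R(z) = 1 + z + 11/28z².

Boundary: |R(x)|=1, x<0.
x=-0.51: |R|=0.5922
R=1: x+11/28x²=0 ⇒ x=−28/11=-2.5455; min R=1−1/(4·11/28)=0.3636>−1
Confirm numerically:
  x=-2.171: |R|=0.68063 <1
  x=-2.169: |R|=0.67922 <1
  x=-2.111: |R|=0.63970 <1
  x=-1.713: |R|=0.43979 <1
  x=-2.954: |R|=1.47412 >1
  x=-2.714: |R|=1.17971 >1
  x=-2.696: |R|=1.15945 >1
So |R|<1 on (-2.5455, 0).

z* = -2.5455.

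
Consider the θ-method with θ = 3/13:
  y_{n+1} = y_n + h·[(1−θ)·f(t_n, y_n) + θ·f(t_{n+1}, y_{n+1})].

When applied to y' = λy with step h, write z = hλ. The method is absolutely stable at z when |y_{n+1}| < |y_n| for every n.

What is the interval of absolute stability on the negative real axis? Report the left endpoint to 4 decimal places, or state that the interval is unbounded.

(-3.7143, 0).

Test eqn y'=λy, z=hλ:
  y_{n+1} = y_n + z·[10/13·y_n + 3/13·y_{n+1}] ⇒ (1 − 3/13z)y_{n+1} = (1 + 10/13z)y_n
  so R(z) = (1 + 10/13z)/(1 − 3/13z).

Solve |R(x)|<1 on ℝ⁻.
x=-0.91: |R|=0.2479
R=−1: 1+10/13x = −1+3/13x ⇒ -7/13x=2 ⇒ x=2/(-7/13)=-3.7143
Confirm numerically:
  x=-3.005: |R|=0.77447 <1
  x=-2.662: |R|=0.64900 <1
  x=-1.677: |R|=0.20908 <1
  x=-3.970: |R|=1.07186 >1
  x=-3.763: |R|=1.01404 >1
Stable set (-3.7143, 0).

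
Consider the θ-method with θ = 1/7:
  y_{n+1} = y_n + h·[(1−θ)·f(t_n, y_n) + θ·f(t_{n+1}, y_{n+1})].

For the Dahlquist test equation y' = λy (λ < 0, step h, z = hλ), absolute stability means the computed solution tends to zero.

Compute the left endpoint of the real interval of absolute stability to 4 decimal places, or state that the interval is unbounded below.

left endpoint -2.8000.

Set f=λy, z=hλ:
  y_{n+1} = y_n + z·[6/7·y_n + 1/7·y_{n+1}] ⇒ (1 − 1/7z)y_{n+1} = (1 + 6/7z)y_n
  so R(z) = (1 + 6/7z)/(1 − 1/7z).

Need |R(x)|<1, x<0.
x=-1.78: |R|=0.4191
R=−1: 1+6/7x = −1+1/7x ⇒ -5/7x=2 ⇒ x=2/(-5/7)=-2.8000
Confirm numerically:
  x=-2.742: |R|=0.97023 <1
  x=-2.632: |R|=0.91279 <1
  x=-1.505: |R|=0.23868 <1
  x=-3.216: |R|=1.20360 >1
  x=-3.065: |R|=1.13164 >1
Interval (-2.8000, 0).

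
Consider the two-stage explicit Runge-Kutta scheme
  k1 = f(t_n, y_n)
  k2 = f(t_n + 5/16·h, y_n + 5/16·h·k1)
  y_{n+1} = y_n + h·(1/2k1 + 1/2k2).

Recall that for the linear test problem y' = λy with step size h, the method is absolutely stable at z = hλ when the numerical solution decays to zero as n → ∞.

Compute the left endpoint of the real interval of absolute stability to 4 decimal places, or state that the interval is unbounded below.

z* = -6.4000.

On y'=λy, z=hλ:
  k1=λy_n ⇒ h·k1=z·y_n;  k2=λ(1+5/16z)y_n ⇒ h·k2=z(1+5/16z)y_n
  y_{n+1}/y_n = 1 + 1/2z + 1/2z(1+5/16z) = 1 + z + 5/32z²
  ⇒ R(z) = 1 + z + 5/32z².

Boundary: |R(x)|=1, x<0.
x=-1.66: |R|=0.2294
R=1: x+5/32x²=0 ⇒ x=−32/5=-6.4000; min R=1−1/(4·5/32)=-0.6000>−1
Confirm numerically:
  x=-6.155: |R|=0.76438 <1
  x=-4.365: |R|=0.38793 <1
  x=-4.357: |R|=0.39084 <1
  x=-3.263: |R|=0.59938 <1
  x=-6.989: |R|=1.64321 >1
  x=-6.492: |R|=1.09332 >1
  x=-6.435: |R|=1.03519 >1
Stable set (-6.4000, 0).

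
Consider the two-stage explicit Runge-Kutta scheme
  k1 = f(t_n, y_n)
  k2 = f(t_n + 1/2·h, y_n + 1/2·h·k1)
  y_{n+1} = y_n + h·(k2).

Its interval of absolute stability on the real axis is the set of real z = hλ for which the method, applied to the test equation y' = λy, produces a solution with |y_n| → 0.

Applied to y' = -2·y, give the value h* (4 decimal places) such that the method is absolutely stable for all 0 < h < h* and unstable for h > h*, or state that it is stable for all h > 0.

On y'=λy, z=hλ:
  k1=λy_n ⇒ h·k1=z·y_n;  k2=λ(1+1/2z)y_n ⇒ h·k2=z(1+1/2z)y_n
  y_{n+1}/y_n = 1 + z(1+1/2z) = 1 + z + 1/2z²
  so R(z) = 1 + z + 1/2z².

Boundary: |R(x)|=1, x<0.
x=-1.42: |R|=0.5882
R=1: x+1/2x²=0 ⇒ x=−2=-2.0000; min R=1−1/(4·1/2)=0.5000>−1
Confirm numerically:
  x=-1.799: |R|=0.81920 <1
  x=-1.649: |R|=0.71060 <1
  x=-1.194: |R|=0.51882 <1
  x=-2.447: |R|=1.54690 >1
  x=-2.399: |R|=1.47860 >1
  x=-2.037: |R|=1.03768 >1
So |R|<1 on (-2.0000, 0).

(-2.0000,0); λ=-2 ⇒ h* = (2)/2 = 1.0000.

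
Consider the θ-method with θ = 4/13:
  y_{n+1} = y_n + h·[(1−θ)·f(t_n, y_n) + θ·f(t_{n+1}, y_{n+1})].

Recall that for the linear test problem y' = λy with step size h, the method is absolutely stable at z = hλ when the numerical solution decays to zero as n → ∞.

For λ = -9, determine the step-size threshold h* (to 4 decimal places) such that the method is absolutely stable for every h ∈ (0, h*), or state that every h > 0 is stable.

On y'=λy, z=hλ:
  y_{n+1} = y_n + z·[9/13·y_n + 4/13·y_{n+1}] ⇒ (1 − 4/13z)y_{n+1} = (1 + 9/13z)y_n
  so R(z) = (1 + 9/13z)/(1 − 4/13z).

Need |R(x)|<1, x<0.
x=-0.77: |R|=0.3775
R=−1: 1+9/13x = −1+4/13x ⇒ -5/13x=2 ⇒ x=2/(-5/13)=-5.2000
Confirm numerically:
  x=-4.732: |R|=0.92671 <1
  x=-3.572: |R|=0.70170 <1
  x=-2.303: |R|=0.34788 <1
  x=-5.764: |R|=1.07821 >1
  x=-5.332: |R|=1.01923 >1
So |R|<1 on (-5.2000, 0).

(-5.2000,0); λ=-9 ⇒ h* = (26/5)/9 = 0.5778.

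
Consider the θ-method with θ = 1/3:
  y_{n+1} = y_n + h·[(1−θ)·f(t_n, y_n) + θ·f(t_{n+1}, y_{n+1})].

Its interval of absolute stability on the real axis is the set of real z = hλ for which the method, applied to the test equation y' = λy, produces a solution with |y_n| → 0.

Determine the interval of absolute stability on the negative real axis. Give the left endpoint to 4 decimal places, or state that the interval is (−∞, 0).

(-6.0000, 0).

On y'=λy, z=hλ:
  y_{n+1} = y_n + z·[2/3·y_n + 1/3·y_{n+1}] ⇒ (1 − 1/3z)y_{n+1} = (1 + 2/3z)y_n
  so R(z) = (1 + 2/3z)/(1 − 1/3z).

Solve |R(x)|<1 on ℝ⁻.
x=-0.86: |R|=0.3316
R=−1: 1+2/3x = −1+1/3x ⇒ -1/3x=2 ⇒ x=2/(-1/3)=-6.0000
Confirm numerically:
  x=-4.504: |R|=0.80064 <1
  x=-4.028: |R|=0.71941 <1
  x=-3.393: |R|=0.59221 <1
  x=-2.767: |R|=0.43940 <1
  x=-6.486: |R|=1.05123 >1
  x=-6.147: |R|=1.01607 >1
  x=-6.021: |R|=1.00233 >1
So |R|<1 on (-6.0000, 0).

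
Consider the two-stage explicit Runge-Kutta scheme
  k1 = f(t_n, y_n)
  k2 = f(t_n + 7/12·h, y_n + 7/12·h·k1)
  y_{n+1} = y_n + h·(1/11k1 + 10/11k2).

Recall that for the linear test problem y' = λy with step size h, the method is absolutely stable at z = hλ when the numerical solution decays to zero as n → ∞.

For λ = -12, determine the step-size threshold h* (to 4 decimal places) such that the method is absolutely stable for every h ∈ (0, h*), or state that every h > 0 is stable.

On y'=λy, z=hλ:
  k1=λy_n ⇒ h·k1=z·y_n;  k2=λ(1+7/12z)y_n ⇒ h·k2=z(1+7/12z)y_n
  y_{n+1}/y_n = 1 + 1/11z + 10/11z(1+7/12z) = 1 + z + 35/66z²
  ⇒ R(z) = 1 + z + 35/66z².

Boundary: |R(x)|=1, x<0.
x=-1.35: |R|=0.6165
R=1: x+35/66x²=0 ⇒ x=−66/35=-1.8857; min R=1−1/(4·35/66)=0.5286>−1
Confirm numerically:
  x=-1.321: |R|=0.60440 <1
  x=-1.159: |R|=0.55335 <1
  x=-0.967: |R|=0.52888 <1
  x=-2.361: |R|=1.59508 >1
  x=-2.333: |R|=1.55338 >1
  x=-2.050: |R|=1.17860 >1
Interval (-1.8857, 0).

(-1.8857,0); λ=-12 ⇒ h* = (66/35)/12 = 0.1571.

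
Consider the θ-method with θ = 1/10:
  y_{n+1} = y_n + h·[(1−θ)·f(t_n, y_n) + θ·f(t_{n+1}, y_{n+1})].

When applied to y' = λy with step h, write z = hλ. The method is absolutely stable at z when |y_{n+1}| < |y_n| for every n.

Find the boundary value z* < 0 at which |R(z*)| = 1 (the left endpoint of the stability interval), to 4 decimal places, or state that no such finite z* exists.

With y'=λy (z=hλ):
  y_{n+1} = y_n + z·[9/10·y_n + 1/10·y_{n+1}] ⇒ (1 − 1/10z)y_{n+1} = (1 + 9/10z)y_n
  R(z) = (1 + 9/10z)/(1 − 1/10z).

Solve |R(x)|<1 on ℝ⁻.
x=-1.64: |R|=0.4089
R=−1: 1+9/10x = −1+1/10x ⇒ -4/5x=2 ⇒ x=2/(-4/5)=-2.5000
Confirm numerically:
  x=-1.660: |R|=0.42367 <1
  x=-1.451: |R|=0.26714 <1
  x=-1.245: |R|=0.10716 <1
  x=-2.817: |R|=1.19786 >1
  x=-2.692: |R|=1.12102 >1
  x=-2.533: |R|=1.02106 >1
Interval (-2.5000, 0).

left endpoint -2.5000.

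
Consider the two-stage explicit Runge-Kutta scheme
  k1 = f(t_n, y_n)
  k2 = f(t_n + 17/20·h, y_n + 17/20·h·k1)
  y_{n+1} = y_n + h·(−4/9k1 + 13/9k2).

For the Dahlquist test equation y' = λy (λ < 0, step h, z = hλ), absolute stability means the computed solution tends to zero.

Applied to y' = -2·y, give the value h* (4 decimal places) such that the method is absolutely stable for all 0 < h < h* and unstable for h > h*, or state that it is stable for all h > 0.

(-0.8145,0); λ=-2 ⇒ h* = (180/221)/2 = 0.4072.

Test eqn y'=λy, z=hλ:
  k1=λy_n ⇒ h·k1=z·y_n;  k2=λ(1+17/20z)y_n ⇒ h·k2=z(1+17/20z)y_n
  y_{n+1}/y_n = 1 − 4/9z + 13/9z(1+17/20z) = 1 + z + 221/180z²
  R(z) = 1 + z + 221/180z².

Boundary: |R(x)|=1, x<0.
x=-1.75: |R|=3.0101
R=1: x+221/180x²=0 ⇒ x=−180/221=-0.8145; min R=1−1/(4·221/180)=0.7964>−1
Confirm numerically:
  x=-0.744: |R|=0.93562 <1
  x=-0.613: |R|=0.84836 <1
  x=-0.385: |R|=0.79699 <1
  x=-0.349: |R|=0.80054 <1
  x=-1.105: |R|=1.39415 >1
  x=-1.045: |R|=1.29576 >1
Stable set (-0.8145, 0).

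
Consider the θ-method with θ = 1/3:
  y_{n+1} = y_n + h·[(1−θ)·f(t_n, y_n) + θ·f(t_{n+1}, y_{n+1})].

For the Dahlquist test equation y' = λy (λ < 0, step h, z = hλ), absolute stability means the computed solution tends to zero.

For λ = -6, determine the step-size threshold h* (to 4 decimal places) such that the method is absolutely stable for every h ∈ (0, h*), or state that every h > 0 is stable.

Test eqn y'=λy, z=hλ:
  y_{n+1} = y_n + z·[2/3·y_n + 1/3·y_{n+1}] ⇒ (1 − 1/3z)y_{n+1} = (1 + 2/3z)y_n
  R(z) = (1 + 2/3z)/(1 − 1/3z).

Boundary: |R(x)|=1, x<0.
x=-0.45: |R|=0.6087
R=−1: 1+2/3x = −1+1/3x ⇒ -1/3x=2 ⇒ x=2/(-1/3)=-6.0000
Confirm numerically:
  x=-5.742: |R|=0.97049 <1
  x=-4.681: |R|=0.82828 <1
  x=-4.182: |R|=0.74687 <1
  x=-3.483: |R|=0.61175 <1
  x=-6.367: |R|=1.03918 >1
  x=-6.267: |R|=1.02881 >1
So |R|<1 on (-6.0000, 0).

(-6.0000,0); λ=-6 ⇒ h* = (6)/6 = 1.0000.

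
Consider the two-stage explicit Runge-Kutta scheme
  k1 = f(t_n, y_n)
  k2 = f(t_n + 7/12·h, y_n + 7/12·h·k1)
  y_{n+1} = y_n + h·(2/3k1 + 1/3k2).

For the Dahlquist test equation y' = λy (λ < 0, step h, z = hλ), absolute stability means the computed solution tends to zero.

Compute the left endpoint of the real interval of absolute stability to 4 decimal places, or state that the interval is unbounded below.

Test eqn y'=λy, z=hλ:
  k1=λy_n ⇒ h·k1=z·y_n;  k2=λ(1+7/12z)y_n ⇒ h·k2=z(1+7/12z)y_n
  y_{n+1}/y_n = 1 + 2/3z + 1/3z(1+7/12z) = 1 + z + 7/36z²
  so R(z) = 1 + z + 7/36z².

Solve |R(x)|<1 on ℝ⁻.
x=-0.98: |R|=0.2067
R=1: x+7/36x²=0 ⇒ x=−36/7=-5.1429; min R=1−1/(4·7/36)=-0.2857>−1
Confirm numerically:
  x=-4.877: |R|=0.74789 <1
  x=-3.390: |R|=0.15542 <1
  x=-3.358: |R|=0.16541 <1
  x=-2.353: |R|=0.27644 <1
  x=-5.579: |R|=1.47313 >1
  x=-5.554: |R|=1.44401 >1
  x=-5.382: |R|=1.25026 >1
Stable set (-5.1429, 0).

left endpoint -5.1429.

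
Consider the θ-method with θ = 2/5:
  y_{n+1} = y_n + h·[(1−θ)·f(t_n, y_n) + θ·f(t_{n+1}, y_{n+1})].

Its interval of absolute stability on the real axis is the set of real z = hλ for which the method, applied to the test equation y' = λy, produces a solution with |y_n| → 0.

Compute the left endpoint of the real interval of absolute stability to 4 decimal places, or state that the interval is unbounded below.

With y'=λy (z=hλ):
  y_{n+1} = y_n + z·[3/5·y_n + 2/5·y_{n+1}] ⇒ (1 − 2/5z)y_{n+1} = (1 + 3/5z)y_n
  ⇒ R(z) = (1 + 3/5z)/(1 − 2/5z).

Solve |R(x)|<1 on ℝ⁻.
x=-0.76: |R|=0.4172
R=−1: 1+3/5x = −1+2/5x ⇒ -1/5x=2 ⇒ x=2/(-1/5)=-10.0000
Confirm numerically:
  x=-6.976: |R|=0.84044 <1
  x=-5.653: |R|=0.73341 <1
  x=-5.568: |R|=0.72533 <1
  x=-4.815: |R|=0.64559 <1
  x=-10.595: |R|=1.02272 >1
  x=-10.510: |R|=1.01960 >1
  x=-10.202: |R|=1.00795 >1
Interval (-10.0000, 0).

left endpoint -10.0000.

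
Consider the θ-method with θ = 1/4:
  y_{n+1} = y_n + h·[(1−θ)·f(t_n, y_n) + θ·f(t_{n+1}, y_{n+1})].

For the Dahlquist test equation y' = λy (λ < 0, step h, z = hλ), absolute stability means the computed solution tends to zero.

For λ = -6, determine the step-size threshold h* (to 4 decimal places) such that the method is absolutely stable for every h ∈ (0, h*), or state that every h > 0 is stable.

(-4.0000,0); λ=-6 ⇒ h* = (4)/6 = 0.6667.

Test eqn y'=λy, z=hλ:
  y_{n+1} = y_n + z·[3/4·y_n + 1/4·y_{n+1}] ⇒ (1 − 1/4z)y_{n+1} = (1 + 3/4z)y_n
  ⇒ R(z) = (1 + 3/4z)/(1 − 1/4z).

Boundary: |R(x)|=1, x<0.
x=-0.74: |R|=0.3755
R=−1: 1+3/4x = −1+1/4x ⇒ -1/2x=2 ⇒ x=2/(-1/2)=-4.0000
Confirm numerically:
  x=-3.678: |R|=0.91612 <1
  x=-3.550: |R|=0.88079 <1
  x=-3.401: |R|=0.83813 <1
  x=-1.874: |R|=0.27613 <1
  x=-4.382: |R|=1.09115 >1
  x=-4.376: |R|=1.08978 >1
Stable set (-4.0000, 0).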